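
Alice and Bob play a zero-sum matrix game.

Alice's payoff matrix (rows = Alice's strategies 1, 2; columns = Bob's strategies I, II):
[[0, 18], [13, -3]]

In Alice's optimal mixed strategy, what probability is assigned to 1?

8/17

Row minima are 0 and -3, so Alice's maximin is 0; column maxima are 13 and 18, so Bob's minimax is 13. These differ, so the equilibrium is in mixed strategies.
Let Alice play 1 with probability p. Bob is indifferent when 13(1−p) = 18p − 3(1−p), giving p = 8/17.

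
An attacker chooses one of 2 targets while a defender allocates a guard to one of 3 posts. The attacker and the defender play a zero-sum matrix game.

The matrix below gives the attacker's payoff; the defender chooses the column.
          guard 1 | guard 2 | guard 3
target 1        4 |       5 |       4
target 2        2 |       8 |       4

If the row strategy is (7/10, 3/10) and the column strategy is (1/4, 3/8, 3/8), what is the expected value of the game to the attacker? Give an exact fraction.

73/16

Against (1/4, 3/8, 3/8), each row's expected payoff is target 1: 35/8; target 2: 5.
Taking the (7/10, 3/10)-weighted average: (7/10)·(35/8) + (3/10)·(5) = 73/16.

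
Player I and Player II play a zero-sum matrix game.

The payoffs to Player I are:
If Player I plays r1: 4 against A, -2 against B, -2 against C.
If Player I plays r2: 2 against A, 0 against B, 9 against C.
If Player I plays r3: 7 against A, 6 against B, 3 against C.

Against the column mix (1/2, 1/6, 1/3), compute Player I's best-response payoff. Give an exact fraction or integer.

r1: (4)·(1/2) + (-2)·(1/6) + (-2)·(1/3) = 1.
r2: (2)·(1/2) + (0)·(1/6) + (9)·(1/3) = 4.
r3: (7)·(1/2) + (6)·(1/6) + (3)·(1/3) = 11/2.
The best pure response is r3 with expected payoff 11/2.

11/2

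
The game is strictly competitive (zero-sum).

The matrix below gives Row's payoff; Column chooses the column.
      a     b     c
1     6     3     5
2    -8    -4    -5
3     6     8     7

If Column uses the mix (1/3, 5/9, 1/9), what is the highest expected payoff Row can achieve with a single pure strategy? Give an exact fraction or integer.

1: (6)·(1/3) + (3)·(5/9) + (5)·(1/9) = 38/9.
2: (-8)·(1/3) + (-4)·(5/9) + (-5)·(1/9) = -49/9.
3: (6)·(1/3) + (8)·(5/9) + (7)·(1/9) = 65/9.
The best pure response is 3 with expected payoff 65/9.

65/9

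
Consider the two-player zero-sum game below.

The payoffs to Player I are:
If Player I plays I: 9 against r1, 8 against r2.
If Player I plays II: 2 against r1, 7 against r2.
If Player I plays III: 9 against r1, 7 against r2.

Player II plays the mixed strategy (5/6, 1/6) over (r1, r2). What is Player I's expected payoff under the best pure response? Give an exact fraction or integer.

53/6

I: (9)·(5/6) + (8)·(1/6) = 53/6.
II: (2)·(5/6) + (7)·(1/6) = 17/6.
III: (9)·(5/6) + (7)·(1/6) = 26/3.
The best pure response is I with expected payoff 53/6.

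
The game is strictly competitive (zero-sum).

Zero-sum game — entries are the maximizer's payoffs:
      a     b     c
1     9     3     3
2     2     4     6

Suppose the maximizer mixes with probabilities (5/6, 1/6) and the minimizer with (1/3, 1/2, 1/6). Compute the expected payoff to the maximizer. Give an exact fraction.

Against (1/3, 1/2, 1/6), each row's expected payoff is 1: 5; 2: 11/3.
Taking the (5/6, 1/6)-weighted average: (5/6)·(5) + (1/6)·(11/3) = 43/9.

43/9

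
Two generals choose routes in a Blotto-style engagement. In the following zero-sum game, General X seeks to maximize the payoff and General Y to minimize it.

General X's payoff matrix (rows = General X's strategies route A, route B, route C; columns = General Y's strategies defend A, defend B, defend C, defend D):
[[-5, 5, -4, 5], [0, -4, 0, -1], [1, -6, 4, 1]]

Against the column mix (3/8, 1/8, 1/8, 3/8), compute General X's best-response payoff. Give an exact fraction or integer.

1/2

route A: (-5)·(3/8) + (5)·(1/8) + (-4)·(1/8) + (5)·(3/8) = 1/8.
route B: (0)·(3/8) + (-4)·(1/8) + (0)·(1/8) + (-1)·(3/8) = -7/8.
route C: (1)·(3/8) + (-6)·(1/8) + (4)·(1/8) + (1)·(3/8) = 1/2.
The best pure response is route C with expected payoff 1/2.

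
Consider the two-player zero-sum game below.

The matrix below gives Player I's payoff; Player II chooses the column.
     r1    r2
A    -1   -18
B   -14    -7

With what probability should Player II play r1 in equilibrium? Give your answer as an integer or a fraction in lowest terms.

11/24

Row minima are -18 and -14, so Player I's maximin is -14; column maxima are -1 and -7, so Player II's minimax is -7. These differ, so the equilibrium is in mixed strategies.
Let Player II play r1 with probability q. Player I is indifferent when −q − 18(1−q) = −14q − 7(1−q), giving q = 11/24.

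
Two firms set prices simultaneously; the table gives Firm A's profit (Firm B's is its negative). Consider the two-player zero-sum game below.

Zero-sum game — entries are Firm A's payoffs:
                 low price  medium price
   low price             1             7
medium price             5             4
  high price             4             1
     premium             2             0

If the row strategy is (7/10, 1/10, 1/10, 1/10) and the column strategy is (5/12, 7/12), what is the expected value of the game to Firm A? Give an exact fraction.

39/10

Against (5/12, 7/12), each row's expected payoff is low price: 9/2; medium price: 53/12; high price: 9/4; premium: 5/6.
Taking the (7/10, 1/10, 1/10, 1/10)-weighted average: (7/10)·(9/2) + (1/10)·(53/12) + (1/10)·(9/4) + (1/10)·(5/6) = 39/10.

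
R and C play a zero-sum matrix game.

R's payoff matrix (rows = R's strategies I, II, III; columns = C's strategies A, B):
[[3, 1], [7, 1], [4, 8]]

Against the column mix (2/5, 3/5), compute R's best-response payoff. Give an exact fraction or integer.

32/5

I: (3)·(2/5) + (1)·(3/5) = 9/5.
II: (7)·(2/5) + (1)·(3/5) = 17/5.
III: (4)·(2/5) + (8)·(3/5) = 32/5.
The best pure response is III with expected payoff 32/5.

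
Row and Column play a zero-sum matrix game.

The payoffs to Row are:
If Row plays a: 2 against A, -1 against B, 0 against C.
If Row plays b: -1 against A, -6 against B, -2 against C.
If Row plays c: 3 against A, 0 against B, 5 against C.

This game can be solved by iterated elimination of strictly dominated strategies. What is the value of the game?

0

Column C is strictly dominated by B for Column (-1<0, -6<-2, 0<5); eliminate C.
Column A is strictly dominated by B for Column (-1<2, -6<-1, 0<3); eliminate A.
Row a is strictly dominated by row c (0>-1); eliminate a.
Row b is strictly dominated by row c (0>-6); eliminate b.
Only (c, B) remains, with payoff 0.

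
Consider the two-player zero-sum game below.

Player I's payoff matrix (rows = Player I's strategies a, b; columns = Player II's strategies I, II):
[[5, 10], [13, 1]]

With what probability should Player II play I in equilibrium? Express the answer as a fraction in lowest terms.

9/17

Row minima are 5 and 1, so Player I's maximin is 5; column maxima are 13 and 10, so Player II's minimax is 10. These differ, so the equilibrium is in mixed strategies.
Let Player II play I with probability q. Player I is indifferent when 5q + 10(1−q) = 13q + (1−q), giving q = 9/17.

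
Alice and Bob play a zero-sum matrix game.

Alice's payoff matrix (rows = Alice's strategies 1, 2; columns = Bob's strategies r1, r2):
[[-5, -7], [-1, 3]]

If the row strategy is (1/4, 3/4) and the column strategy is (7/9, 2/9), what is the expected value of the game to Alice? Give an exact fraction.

-13/9

Against (7/9, 2/9), each row's expected payoff is 1: -49/9; 2: -1/9.
Taking the (1/4, 3/4)-weighted average: (1/4)·(-49/9) + (3/4)·(-1/9) = -13/9.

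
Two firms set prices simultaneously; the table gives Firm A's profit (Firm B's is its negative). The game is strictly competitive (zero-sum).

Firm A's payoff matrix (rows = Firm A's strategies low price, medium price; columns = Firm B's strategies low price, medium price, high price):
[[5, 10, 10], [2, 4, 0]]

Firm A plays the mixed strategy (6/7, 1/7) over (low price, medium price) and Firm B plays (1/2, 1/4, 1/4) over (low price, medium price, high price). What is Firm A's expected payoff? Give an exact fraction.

Against (1/2, 1/4, 1/4), each row's expected payoff is low price: 15/2; medium price: 2.
Taking the (6/7, 1/7)-weighted average: (6/7)·(15/2) + (1/7)·(2) = 47/7.

47/7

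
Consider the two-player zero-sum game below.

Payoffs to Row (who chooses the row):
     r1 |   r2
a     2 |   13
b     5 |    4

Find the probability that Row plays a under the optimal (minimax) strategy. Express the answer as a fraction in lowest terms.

1/12

Row minima are 2 and 4, so Row's maximin is 4; column maxima are 5 and 13, so Column's minimax is 5. These differ, so the equilibrium is in mixed strategies.
Let Row play a with probability p. Column is indifferent when 2p + 5(1−p) = 13p + 4(1−p), giving p = 1/12.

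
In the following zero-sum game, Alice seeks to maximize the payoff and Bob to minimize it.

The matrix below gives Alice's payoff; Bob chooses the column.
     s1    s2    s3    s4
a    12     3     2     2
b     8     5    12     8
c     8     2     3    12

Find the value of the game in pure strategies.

5

Row minima: 2, 5, 2 → Alice's maximin is 5.
Column maxima: 12, 5, 12, 12 → Bob's minimax is 5.
They coincide at (b, s2), so the value is 5.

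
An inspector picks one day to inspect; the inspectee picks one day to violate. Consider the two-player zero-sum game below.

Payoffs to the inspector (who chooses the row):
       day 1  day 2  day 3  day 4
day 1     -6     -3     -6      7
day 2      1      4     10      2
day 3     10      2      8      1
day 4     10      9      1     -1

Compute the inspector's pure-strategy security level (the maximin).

1

The worst-case payoff for each row is day 1: -6, day 2: 1, day 3: 1, day 4: -1.
The best of these is 1.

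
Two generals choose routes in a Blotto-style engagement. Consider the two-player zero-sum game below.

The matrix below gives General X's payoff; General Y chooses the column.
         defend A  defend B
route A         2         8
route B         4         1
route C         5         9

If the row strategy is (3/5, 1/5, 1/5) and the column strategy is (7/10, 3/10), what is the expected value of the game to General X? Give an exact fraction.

Against (7/10, 3/10), each row's expected payoff is route A: 19/5; route B: 31/10; route C: 31/5.
Taking the (3/5, 1/5, 1/5)-weighted average: (3/5)·(19/5) + (1/5)·(31/10) + (1/5)·(31/5) = 207/50.

207/50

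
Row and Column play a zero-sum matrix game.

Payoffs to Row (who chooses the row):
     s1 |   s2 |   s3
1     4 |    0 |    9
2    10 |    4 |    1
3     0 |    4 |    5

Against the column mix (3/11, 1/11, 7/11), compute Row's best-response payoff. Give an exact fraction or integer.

1: (4)·(3/11) + (0)·(1/11) + (9)·(7/11) = 75/11.
2: (10)·(3/11) + (4)·(1/11) + (1)·(7/11) = 41/11.
3: (0)·(3/11) + (4)·(1/11) + (5)·(7/11) = 39/11.
The best pure response is 1 with expected payoff 75/11.

75/11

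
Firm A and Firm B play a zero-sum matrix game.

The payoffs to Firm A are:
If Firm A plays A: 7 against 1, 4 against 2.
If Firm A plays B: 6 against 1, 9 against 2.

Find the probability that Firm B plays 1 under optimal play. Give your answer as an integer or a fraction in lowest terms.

5/6

Row minima are 4 and 6, so Firm A's maximin is 6; column maxima are 7 and 9, so Firm B's minimax is 7. These differ, so the equilibrium is in mixed strategies.
Let Firm B play 1 with probability q. Firm A is indifferent when 7q + 4(1−q) = 6q + 9(1−q), giving q = 5/6.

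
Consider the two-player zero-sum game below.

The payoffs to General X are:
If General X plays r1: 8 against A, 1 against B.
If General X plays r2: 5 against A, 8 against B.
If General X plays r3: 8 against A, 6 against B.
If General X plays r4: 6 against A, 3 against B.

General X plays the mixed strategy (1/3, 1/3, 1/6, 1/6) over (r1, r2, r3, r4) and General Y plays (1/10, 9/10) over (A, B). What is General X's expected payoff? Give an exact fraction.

283/60

Against (1/10, 9/10), each row's expected payoff is r1: 17/10; r2: 77/10; r3: 31/5; r4: 33/10.
Taking the (1/3, 1/3, 1/6, 1/6)-weighted average: (1/3)·(17/10) + (1/3)·(77/10) + (1/6)·(31/5) + (1/6)·(33/10) = 283/60.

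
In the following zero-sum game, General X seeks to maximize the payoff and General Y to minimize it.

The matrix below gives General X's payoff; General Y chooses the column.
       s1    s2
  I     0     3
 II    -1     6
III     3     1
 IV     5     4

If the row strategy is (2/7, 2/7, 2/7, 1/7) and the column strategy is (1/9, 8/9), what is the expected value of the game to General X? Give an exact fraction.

67/21

Against (1/9, 8/9), each row's expected payoff is I: 8/3; II: 47/9; III: 11/9; IV: 37/9.
Taking the (2/7, 2/7, 2/7, 1/7)-weighted average: (2/7)·(8/3) + (2/7)·(47/9) + (2/7)·(11/9) + (1/7)·(37/9) = 67/21.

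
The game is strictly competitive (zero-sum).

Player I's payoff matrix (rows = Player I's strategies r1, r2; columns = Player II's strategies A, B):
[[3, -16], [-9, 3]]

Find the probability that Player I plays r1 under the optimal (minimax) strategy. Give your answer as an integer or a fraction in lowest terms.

12/31

Row minima are -16 and -9, so Player I's maximin is -9; column maxima are 3 and 3, so Player II's minimax is 3. These differ, so the equilibrium is in mixed strategies.
Let Player I play r1 with probability p. Player II is indifferent when 3p − 9(1−p) = −16p + 3(1−p), giving p = 12/31.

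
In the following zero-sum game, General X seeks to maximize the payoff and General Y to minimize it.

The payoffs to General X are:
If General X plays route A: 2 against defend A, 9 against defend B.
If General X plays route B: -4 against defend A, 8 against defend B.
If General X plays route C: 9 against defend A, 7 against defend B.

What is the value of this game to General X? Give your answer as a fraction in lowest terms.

67/9

Row route B is strictly dominated by row route A, so General X never plays it.
The remaining 2×2 game on (route A, route C) × (defend A, defend B) has no saddle point. Let General X play route A with probability p; indifference gives 2p + 9(1−p) = 9p + 7(1−p), so p = 2/9.
Similarly General Y's optimal q on defend A is 2/9, and the value is 2·(2/9) + (9)·(7/9) = 67/9.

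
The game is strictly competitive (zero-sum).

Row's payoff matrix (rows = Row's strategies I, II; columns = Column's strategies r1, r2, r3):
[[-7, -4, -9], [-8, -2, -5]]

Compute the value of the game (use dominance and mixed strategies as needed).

Column r2 is strictly dominated by r3 for Column (it gives Row more in every row).
The remaining 2×2 game on (I, II) × (r1, r3) has no saddle point. Let Row play I with probability p; indifference gives −7p − 8(1−p) = −9p − 5(1−p), so p = 3/5.
Similarly Column's optimal q on r1 is 4/5, and the value is -7·(4/5) + (-9)·(1/5) = -37/5.

-37/5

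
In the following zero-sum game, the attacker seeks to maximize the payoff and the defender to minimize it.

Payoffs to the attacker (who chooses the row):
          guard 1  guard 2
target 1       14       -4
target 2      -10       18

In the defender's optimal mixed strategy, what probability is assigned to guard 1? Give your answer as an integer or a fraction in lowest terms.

Row minima are -4 and -10, so the attacker's maximin is -4; column maxima are 14 and 18, so the defender's minimax is 14. These differ, so the equilibrium is in mixed strategies.
Let the defender play guard 1 with probability q. The attacker is indifferent when 14q − 4(1−q) = −10q + 18(1−q), giving q = 11/23.

11/23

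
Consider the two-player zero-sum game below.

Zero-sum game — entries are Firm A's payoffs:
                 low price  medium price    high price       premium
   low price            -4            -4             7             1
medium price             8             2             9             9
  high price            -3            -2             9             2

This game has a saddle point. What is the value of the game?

2

Row minima: -4, 2, -3 → Firm A's maximin is 2.
Column maxima: 8, 2, 9, 9 → Firm B's minimax is 2.
They coincide at (medium price, medium price), so the value is 2.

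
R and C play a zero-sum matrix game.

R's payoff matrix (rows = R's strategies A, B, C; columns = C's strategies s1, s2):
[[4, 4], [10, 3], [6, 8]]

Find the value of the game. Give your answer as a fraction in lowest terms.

Row A is strictly dominated by row C, so R never plays it.
The remaining 2×2 game on (B, C) × (s1, s2) has no saddle point. Let R play B with probability p; indifference gives 10p + 6(1−p) = 3p + 8(1−p), so p = 2/9.
Similarly C's optimal q on s1 is 5/9, and the value is 10·(5/9) + (3)·(4/9) = 62/9.

62/9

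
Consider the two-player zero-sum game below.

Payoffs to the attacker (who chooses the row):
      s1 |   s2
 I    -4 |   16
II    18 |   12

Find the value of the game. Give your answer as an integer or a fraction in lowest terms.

Row minima are -4 and 12, so the attacker's maximin is 12; column maxima are 18 and 16, so the defender's minimax is 16. These differ, so the equilibrium is in mixed strategies.
Let the attacker play I with probability p. The defender is indifferent when −4p + 18(1−p) = 16p + 12(1−p), giving p = 3/13.
Let the defender play s1 with probability q. The attacker is indifferent when −4q + 16(1−q) = 18q + 12(1−q), giving q = 2/13.
The value is -4·(2/13) + (16)·(11/13) = 168/13.

168/13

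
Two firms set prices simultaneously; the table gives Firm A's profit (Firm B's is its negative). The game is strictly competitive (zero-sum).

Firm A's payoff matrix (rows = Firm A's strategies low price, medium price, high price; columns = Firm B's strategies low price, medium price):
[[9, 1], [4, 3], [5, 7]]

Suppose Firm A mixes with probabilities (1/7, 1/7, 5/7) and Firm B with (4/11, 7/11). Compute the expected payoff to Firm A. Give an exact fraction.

Against (4/11, 7/11), each row's expected payoff is low price: 43/11; medium price: 37/11; high price: 69/11.
Taking the (1/7, 1/7, 5/7)-weighted average: (1/7)·(43/11) + (1/7)·(37/11) + (5/7)·(69/11) = 425/77.

425/77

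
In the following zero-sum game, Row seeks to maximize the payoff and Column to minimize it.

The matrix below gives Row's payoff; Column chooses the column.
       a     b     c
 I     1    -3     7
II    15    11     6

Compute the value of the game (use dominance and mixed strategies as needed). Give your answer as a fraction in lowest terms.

Column a is strictly dominated by b for Column (it gives Row more in every row).
The remaining 2×2 game on (I, II) × (b, c) has no saddle point. Let Row play I with probability p; indifference gives −3p + 11(1−p) = 7p + 6(1−p), so p = 1/3.
Similarly Column's optimal q on b is 1/15, and the value is -3·(1/15) + (7)·(14/15) = 19/3.

19/3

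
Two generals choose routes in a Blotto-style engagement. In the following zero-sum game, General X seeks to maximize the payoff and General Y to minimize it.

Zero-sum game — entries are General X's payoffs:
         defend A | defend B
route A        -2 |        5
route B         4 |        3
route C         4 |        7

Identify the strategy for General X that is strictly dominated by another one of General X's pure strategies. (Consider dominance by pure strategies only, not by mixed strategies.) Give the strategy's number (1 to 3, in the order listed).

Compare route A with route C: 4 > -2, 7 > 5.
So route C strictly dominates route A for General X; route A is strictly dominated.

1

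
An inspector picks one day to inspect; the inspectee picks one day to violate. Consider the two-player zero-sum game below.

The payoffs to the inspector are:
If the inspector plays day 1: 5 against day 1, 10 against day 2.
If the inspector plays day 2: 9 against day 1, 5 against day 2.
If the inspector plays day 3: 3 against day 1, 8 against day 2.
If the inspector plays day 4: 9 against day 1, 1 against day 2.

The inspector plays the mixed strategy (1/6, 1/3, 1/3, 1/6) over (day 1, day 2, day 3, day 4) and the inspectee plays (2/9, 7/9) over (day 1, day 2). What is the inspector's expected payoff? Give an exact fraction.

335/54

Against (2/9, 7/9), each row's expected payoff is day 1: 80/9; day 2: 53/9; day 3: 62/9; day 4: 25/9.
Taking the (1/6, 1/3, 1/3, 1/6)-weighted average: (1/6)·(80/9) + (1/3)·(53/9) + (1/3)·(62/9) + (1/6)·(25/9) = 335/54.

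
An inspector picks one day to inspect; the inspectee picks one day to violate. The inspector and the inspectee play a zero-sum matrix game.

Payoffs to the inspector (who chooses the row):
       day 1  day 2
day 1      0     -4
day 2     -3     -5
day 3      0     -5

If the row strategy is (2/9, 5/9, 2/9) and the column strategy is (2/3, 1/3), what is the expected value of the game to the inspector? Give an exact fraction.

-73/27

Against (2/3, 1/3), each row's expected payoff is day 1: -4/3; day 2: -11/3; day 3: -5/3.
Taking the (2/9, 5/9, 2/9)-weighted average: (2/9)·(-4/3) + (5/9)·(-11/3) + (2/9)·(-5/3) = -73/27.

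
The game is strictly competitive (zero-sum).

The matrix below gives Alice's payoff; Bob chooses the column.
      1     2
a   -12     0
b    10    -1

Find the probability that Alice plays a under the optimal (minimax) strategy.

11/23

Row minima are -12 and -1, so Alice's maximin is -1; column maxima are 10 and 0, so Bob's minimax is 0. These differ, so the equilibrium is in mixed strategies.
Let Alice play a with probability p. Bob is indifferent when −12p + 10(1−p) = −(1−p), giving p = 11/23.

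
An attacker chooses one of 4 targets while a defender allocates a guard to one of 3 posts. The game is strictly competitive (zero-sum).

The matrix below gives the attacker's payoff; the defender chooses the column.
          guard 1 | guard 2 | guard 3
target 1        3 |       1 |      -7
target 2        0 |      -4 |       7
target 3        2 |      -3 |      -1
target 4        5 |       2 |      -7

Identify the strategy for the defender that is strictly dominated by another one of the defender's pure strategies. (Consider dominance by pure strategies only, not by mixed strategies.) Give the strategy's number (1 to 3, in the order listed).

The defender prefers columns that give the attacker less. Compare guard 1 with guard 2: 1 < 3, -4 < 0, -3 < 2, 2 < 5.
So guard 2 strictly dominates guard 1 for the defender; guard 1 is strictly dominated.

1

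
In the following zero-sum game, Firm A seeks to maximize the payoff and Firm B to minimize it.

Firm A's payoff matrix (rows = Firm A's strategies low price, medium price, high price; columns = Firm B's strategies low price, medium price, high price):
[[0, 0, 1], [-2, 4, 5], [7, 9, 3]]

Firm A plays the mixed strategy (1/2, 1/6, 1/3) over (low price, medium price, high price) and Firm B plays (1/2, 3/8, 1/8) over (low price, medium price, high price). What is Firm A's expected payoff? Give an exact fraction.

8/3

Against (1/2, 3/8, 1/8), each row's expected payoff is low price: 1/8; medium price: 9/8; high price: 29/4.
Taking the (1/2, 1/6, 1/3)-weighted average: (1/2)·(1/8) + (1/6)·(9/8) + (1/3)·(29/4) = 8/3.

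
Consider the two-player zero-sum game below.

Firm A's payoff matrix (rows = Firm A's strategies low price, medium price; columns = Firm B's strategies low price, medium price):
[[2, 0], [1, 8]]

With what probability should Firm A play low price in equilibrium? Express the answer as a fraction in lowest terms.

Row minima are 0 and 1, so Firm A's maximin is 1; column maxima are 2 and 8, so Firm B's minimax is 2. These differ, so the equilibrium is in mixed strategies.
Let Firm A play low price with probability p. Firm B is indifferent when 2p + (1−p) = 8(1−p), giving p = 7/9.

7/9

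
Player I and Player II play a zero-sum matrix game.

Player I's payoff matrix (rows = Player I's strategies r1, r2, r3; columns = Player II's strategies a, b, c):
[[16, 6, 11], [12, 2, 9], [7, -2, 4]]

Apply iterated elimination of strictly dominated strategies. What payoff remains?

Row r3 is strictly dominated by row r1 (16>7, 6>-2, 11>4); eliminate r3.
Row r2 is strictly dominated by row r1 (16>12, 6>2, 11>9); eliminate r2.
Column c is strictly dominated by b for Player II (6<11); eliminate c.
Column a is strictly dominated by b for Player II (6<16); eliminate a.
Only (r1, b) remains, with payoff 6.

6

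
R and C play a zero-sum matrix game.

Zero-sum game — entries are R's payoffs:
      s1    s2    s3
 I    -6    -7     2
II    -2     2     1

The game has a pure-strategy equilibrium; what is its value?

-2

Row minima: -7, -2 → R's maximin is -2.
Column maxima: -2, 2, 2 → C's minimax is -2.
They coincide at (II, s1), so the value is -2.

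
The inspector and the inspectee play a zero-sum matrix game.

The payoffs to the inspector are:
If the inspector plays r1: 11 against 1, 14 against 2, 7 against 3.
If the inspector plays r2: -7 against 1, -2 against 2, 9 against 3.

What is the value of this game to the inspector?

37/5

Column 2 is strictly dominated by 1 for the inspectee (it gives the inspector more in every row).
The remaining 2×2 game on (r1, r2) × (1, 3) has no saddle point. Let the inspector play r1 with probability p; indifference gives 11p − 7(1−p) = 7p + 9(1−p), so p = 4/5.
Similarly the inspectee's optimal q on 1 is 1/10, and the value is 11·(1/10) + (7)·(9/10) = 37/5.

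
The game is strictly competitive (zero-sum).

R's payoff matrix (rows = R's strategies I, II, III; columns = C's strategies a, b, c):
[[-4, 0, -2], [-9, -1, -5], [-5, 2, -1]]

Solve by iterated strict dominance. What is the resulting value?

Column b is strictly dominated by a for C (-4<0, -9<-1, -5<2); eliminate b.
Column c is strictly dominated by a for C (-4<-2, -9<-5, -5<-1); eliminate c.
Row II is strictly dominated by row I (-4>-9); eliminate II.
Row III is strictly dominated by row I (-4>-5); eliminate III.
Only (I, a) remains, with payoff -4.

-4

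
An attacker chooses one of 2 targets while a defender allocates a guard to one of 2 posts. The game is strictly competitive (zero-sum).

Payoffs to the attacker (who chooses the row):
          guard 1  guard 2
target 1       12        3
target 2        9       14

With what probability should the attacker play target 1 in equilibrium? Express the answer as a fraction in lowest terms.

Row minima are 3 and 9, so the attacker's maximin is 9; column maxima are 12 and 14, so the defender's minimax is 12. These differ, so the equilibrium is in mixed strategies.
Let the attacker play target 1 with probability p. The defender is indifferent when 12p + 9(1−p) = 3p + 14(1−p), giving p = 5/14.

5/14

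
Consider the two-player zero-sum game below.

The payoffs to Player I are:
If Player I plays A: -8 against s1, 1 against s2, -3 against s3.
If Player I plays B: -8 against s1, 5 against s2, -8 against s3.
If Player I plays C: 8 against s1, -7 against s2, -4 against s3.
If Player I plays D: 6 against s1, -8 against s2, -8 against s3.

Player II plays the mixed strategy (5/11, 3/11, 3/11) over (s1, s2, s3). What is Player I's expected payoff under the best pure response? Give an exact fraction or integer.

7/11

A: (-8)·(5/11) + (1)·(3/11) + (-3)·(3/11) = -46/11.
B: (-8)·(5/11) + (5)·(3/11) + (-8)·(3/11) = -49/11.
C: (8)·(5/11) + (-7)·(3/11) + (-4)·(3/11) = 7/11.
D: (6)·(5/11) + (-8)·(3/11) + (-8)·(3/11) = -18/11.
The best pure response is C with expected payoff 7/11.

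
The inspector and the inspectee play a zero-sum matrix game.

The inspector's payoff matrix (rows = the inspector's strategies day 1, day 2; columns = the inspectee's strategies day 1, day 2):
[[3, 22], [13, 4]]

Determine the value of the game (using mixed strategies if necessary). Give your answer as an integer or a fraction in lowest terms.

Row minima are 3 and 4, so the inspector's maximin is 4; column maxima are 13 and 22, so the inspectee's minimax is 13. These differ, so the equilibrium is in mixed strategies.
Let the inspector play day 1 with probability p. The inspectee is indifferent when 3p + 13(1−p) = 22p + 4(1−p), giving p = 9/28.
Let the inspectee play day 1 with probability q. The inspector is indifferent when 3q + 22(1−q) = 13q + 4(1−q), giving q = 9/14.
The value is 3·(9/14) + (22)·(5/14) = 137/14.

137/14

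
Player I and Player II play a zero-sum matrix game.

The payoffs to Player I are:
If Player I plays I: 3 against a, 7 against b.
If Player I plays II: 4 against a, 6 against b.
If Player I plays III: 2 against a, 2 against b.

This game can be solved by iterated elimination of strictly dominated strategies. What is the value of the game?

Row III is strictly dominated by row I (3>2, 7>2); eliminate III.
Column b is strictly dominated by a for Player II (3<7, 4<6); eliminate b.
Row I is strictly dominated by row II (4>3); eliminate I.
Only (II, a) remains, with payoff 4.

4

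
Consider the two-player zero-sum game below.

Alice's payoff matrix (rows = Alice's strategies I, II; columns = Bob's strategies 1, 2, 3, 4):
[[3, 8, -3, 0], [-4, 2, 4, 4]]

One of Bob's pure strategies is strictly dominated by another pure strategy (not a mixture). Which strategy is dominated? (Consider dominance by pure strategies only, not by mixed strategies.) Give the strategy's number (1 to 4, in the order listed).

2

Bob prefers columns that give Alice less. Compare 2 with 1: 3 < 8, -4 < 2.
So 1 strictly dominates 2 for Bob; 2 is strictly dominated.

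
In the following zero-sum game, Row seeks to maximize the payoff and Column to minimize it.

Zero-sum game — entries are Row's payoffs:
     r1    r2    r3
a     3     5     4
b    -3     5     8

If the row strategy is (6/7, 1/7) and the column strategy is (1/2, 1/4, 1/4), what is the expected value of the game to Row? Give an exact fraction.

Against (1/2, 1/4, 1/4), each row's expected payoff is a: 15/4; b: 7/4.
Taking the (6/7, 1/7)-weighted average: (6/7)·(15/4) + (1/7)·(7/4) = 97/28.

97/28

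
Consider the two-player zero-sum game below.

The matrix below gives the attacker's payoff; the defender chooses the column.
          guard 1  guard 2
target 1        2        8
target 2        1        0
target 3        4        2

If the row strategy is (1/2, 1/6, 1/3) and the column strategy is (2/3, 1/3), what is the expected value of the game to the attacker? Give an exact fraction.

29/9

Against (2/3, 1/3), each row's expected payoff is target 1: 4; target 2: 2/3; target 3: 10/3.
Taking the (1/2, 1/6, 1/3)-weighted average: (1/2)·(4) + (1/6)·(2/3) + (1/3)·(10/3) = 29/9.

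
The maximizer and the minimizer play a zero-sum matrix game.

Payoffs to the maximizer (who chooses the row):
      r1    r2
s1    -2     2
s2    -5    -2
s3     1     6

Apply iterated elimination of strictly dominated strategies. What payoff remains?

Row s2 is strictly dominated by row s1 (-2>-5, 2>-2); eliminate s2.
Row s1 is strictly dominated by row s3 (1>-2, 6>2); eliminate s1.
Column r2 is strictly dominated by r1 for the minimizer (1<6); eliminate r2.
Only (s3, r1) remains, with payoff 1.

1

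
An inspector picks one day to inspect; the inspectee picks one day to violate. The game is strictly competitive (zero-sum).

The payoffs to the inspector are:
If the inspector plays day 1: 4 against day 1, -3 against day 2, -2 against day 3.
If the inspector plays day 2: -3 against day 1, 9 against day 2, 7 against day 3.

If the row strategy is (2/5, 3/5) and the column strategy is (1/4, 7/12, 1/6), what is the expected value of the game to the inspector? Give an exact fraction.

Against (1/4, 7/12, 1/6), each row's expected payoff is day 1: -13/12; day 2: 17/3.
Taking the (2/5, 3/5)-weighted average: (2/5)·(-13/12) + (3/5)·(17/3) = 89/30.

89/30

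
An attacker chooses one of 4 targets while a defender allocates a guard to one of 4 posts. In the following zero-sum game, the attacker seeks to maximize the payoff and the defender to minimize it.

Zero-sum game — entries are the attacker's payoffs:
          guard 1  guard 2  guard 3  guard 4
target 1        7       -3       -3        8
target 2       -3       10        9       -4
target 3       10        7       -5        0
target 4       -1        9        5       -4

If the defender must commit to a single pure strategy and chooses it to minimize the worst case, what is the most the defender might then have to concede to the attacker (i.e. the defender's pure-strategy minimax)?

8

The worst case (largest entry) in each column is guard 1: 10, guard 2: 10, guard 3: 9, guard 4: 8.
The best (smallest) of these is 8.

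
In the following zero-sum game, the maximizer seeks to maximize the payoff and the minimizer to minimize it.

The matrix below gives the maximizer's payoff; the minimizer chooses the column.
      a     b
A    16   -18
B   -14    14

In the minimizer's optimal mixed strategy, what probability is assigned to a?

Row minima are -18 and -14, so the maximizer's maximin is -14; column maxima are 16 and 14, so the minimizer's minimax is 14. These differ, so the equilibrium is in mixed strategies.
Let the minimizer play a with probability q. The maximizer is indifferent when 16q − 18(1−q) = −14q + 14(1−q), giving q = 16/31.

16/31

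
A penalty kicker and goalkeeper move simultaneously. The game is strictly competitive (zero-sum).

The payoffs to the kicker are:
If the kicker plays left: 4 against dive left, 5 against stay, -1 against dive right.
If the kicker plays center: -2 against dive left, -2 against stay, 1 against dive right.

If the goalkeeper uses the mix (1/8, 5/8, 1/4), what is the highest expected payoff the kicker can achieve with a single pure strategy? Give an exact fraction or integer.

left: (4)·(1/8) + (5)·(5/8) + (-1)·(1/4) = 27/8.
center: (-2)·(1/8) + (-2)·(5/8) + (1)·(1/4) = -5/4.
The best pure response is left with expected payoff 27/8.

27/8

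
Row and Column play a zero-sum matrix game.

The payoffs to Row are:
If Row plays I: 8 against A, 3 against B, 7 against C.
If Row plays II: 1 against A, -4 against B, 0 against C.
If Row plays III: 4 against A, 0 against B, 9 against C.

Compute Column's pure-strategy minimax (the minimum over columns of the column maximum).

The worst case (largest entry) in each column is A: 8, B: 3, C: 9.
The best (smallest) of these is 3.

3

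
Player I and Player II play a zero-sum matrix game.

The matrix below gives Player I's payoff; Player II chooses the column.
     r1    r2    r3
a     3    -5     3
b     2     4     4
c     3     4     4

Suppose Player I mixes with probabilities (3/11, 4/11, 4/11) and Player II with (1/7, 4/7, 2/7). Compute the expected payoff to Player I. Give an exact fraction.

179/77

Against (1/7, 4/7, 2/7), each row's expected payoff is a: -11/7; b: 26/7; c: 27/7.
Taking the (3/11, 4/11, 4/11)-weighted average: (3/11)·(-11/7) + (4/11)·(26/7) + (4/11)·(27/7) = 179/77.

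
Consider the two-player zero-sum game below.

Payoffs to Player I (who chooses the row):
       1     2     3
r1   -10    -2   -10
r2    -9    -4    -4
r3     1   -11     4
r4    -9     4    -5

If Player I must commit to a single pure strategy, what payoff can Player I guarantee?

The worst-case payoff for each row is r1: -10, r2: -9, r3: -11, r4: -9.
The best of these is -9.

-9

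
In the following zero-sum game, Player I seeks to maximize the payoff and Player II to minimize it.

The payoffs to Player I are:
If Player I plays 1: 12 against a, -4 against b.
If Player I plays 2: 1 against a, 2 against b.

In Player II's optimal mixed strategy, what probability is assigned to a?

6/17

Row minima are -4 and 1, so Player I's maximin is 1; column maxima are 12 and 2, so Player II's minimax is 2. These differ, so the equilibrium is in mixed strategies.
Let Player II play a with probability q. Player I is indifferent when 12q − 4(1−q) = q + 2(1−q), giving q = 6/17.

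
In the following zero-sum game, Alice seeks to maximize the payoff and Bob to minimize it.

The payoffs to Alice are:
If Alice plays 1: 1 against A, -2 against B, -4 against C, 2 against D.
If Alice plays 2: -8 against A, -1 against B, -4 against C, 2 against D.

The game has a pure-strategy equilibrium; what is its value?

Row minima: -4, -8 → Alice's maximin is -4.
Column maxima: 1, -1, -4, 2 → Bob's minimax is -4.
They coincide at (1, C), so the value is -4.

-4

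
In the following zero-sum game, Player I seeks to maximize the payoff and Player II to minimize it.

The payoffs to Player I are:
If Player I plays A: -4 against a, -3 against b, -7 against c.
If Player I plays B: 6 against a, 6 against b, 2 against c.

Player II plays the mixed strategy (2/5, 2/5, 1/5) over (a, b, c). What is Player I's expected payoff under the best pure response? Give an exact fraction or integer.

A: (-4)·(2/5) + (-3)·(2/5) + (-7)·(1/5) = -21/5.
B: (6)·(2/5) + (6)·(2/5) + (2)·(1/5) = 26/5.
The best pure response is B with expected payoff 26/5.

26/5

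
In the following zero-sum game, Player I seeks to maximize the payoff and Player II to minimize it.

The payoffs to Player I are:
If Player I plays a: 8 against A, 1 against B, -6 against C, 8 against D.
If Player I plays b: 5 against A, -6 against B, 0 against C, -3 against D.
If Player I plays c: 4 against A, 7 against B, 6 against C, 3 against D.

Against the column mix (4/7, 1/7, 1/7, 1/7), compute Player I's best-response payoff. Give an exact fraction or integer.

a: (8)·(4/7) + (1)·(1/7) + (-6)·(1/7) + (8)·(1/7) = 5.
b: (5)·(4/7) + (-6)·(1/7) + (0)·(1/7) + (-3)·(1/7) = 11/7.
c: (4)·(4/7) + (7)·(1/7) + (6)·(1/7) + (3)·(1/7) = 32/7.
The best pure response is a with expected payoff 5.

5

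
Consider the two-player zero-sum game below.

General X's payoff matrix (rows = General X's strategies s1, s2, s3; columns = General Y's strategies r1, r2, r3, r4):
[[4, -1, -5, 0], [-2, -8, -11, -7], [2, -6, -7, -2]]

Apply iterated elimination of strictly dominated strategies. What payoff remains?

Column r2 is strictly dominated by r3 for General Y (-5<-1, -11<-8, -7<-6); eliminate r2.
Row s3 is strictly dominated by row s1 (4>2, -5>-7, 0>-2); eliminate s3.
Row s2 is strictly dominated by row s1 (4>-2, -5>-11, 0>-7); eliminate s2.
Column r1 is strictly dominated by r3 for General Y (-5<4); eliminate r1.
Column r4 is strictly dominated by r3 for General Y (-5<0); eliminate r4.
Only (s1, r3) remains, with payoff -5.

-5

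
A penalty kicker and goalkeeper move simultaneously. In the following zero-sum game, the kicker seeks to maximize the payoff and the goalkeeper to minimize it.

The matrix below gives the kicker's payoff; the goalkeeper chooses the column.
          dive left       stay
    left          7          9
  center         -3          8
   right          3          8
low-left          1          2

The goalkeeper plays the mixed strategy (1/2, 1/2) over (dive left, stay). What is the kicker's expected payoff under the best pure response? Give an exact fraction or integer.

left: (7)·(1/2) + (9)·(1/2) = 8.
center: (-3)·(1/2) + (8)·(1/2) = 5/2.
right: (3)·(1/2) + (8)·(1/2) = 11/2.
low-left: (1)·(1/2) + (2)·(1/2) = 3/2.
The best pure response is left with expected payoff 8.

8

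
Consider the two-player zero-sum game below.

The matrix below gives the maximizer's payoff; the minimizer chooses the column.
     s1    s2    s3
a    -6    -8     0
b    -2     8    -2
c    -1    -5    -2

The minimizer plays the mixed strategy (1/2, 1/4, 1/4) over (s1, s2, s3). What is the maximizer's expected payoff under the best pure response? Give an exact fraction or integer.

1/2

a: (-6)·(1/2) + (-8)·(1/4) + (0)·(1/4) = -5.
b: (-2)·(1/2) + (8)·(1/4) + (-2)·(1/4) = 1/2.
c: (-1)·(1/2) + (-5)·(1/4) + (-2)·(1/4) = -9/4.
The best pure response is b with expected payoff 1/2.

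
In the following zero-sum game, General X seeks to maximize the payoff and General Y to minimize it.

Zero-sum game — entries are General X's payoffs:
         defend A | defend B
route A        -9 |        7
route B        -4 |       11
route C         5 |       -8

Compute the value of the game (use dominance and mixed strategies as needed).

Row route A is strictly dominated by row route B, so General X never plays it.
The remaining 2×2 game on (route B, route C) × (defend A, defend B) has no saddle point. Let General X play route B with probability p; indifference gives −4p + 5(1−p) = 11p − 8(1−p), so p = 13/28.
Similarly General Y's optimal q on defend A is 19/28, and the value is -4·(19/28) + (11)·(9/28) = 23/28.

23/28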